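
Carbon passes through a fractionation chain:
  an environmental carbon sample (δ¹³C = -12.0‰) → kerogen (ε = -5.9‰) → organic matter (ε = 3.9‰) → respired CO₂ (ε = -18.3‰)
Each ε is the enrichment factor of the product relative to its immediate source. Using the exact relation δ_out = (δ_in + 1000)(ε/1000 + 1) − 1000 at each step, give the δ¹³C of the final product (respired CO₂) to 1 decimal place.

step 1: δ = (-12.00 + 1000)·(-5.9/1000 + 1) − 1000 = -17.83‰
step 2: δ = (-17.83 + 1000)·(3.9/1000 + 1) − 1000 = -14.00‰
step 3: δ = (-14.00 + 1000)·(-18.3/1000 + 1) − 1000 = -32.04‰

-32.0‰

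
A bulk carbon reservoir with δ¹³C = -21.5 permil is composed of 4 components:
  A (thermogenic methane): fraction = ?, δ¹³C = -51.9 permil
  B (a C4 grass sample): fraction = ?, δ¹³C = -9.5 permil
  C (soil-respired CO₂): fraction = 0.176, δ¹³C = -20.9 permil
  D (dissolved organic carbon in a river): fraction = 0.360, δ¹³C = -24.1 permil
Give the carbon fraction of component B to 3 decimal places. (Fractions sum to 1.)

Let f_B and f_A be the unknown fractions; fractions sum to 1 so f_B + f_A = 0.464.
Mass balance: Σ fᵢ·δᵢ = δ_bulk ⇒ f_B·(-9.5) + f_A·(-51.9) = -21.5 − (-12.354) = -9.146
Substitute f_A = 0.464 − f_B:
f_B·(-9.5 − -51.9) = -9.146 − 0.464×(-51.9) = 14.936
f_B = 14.936 / 42.4 = 0.3523

0.352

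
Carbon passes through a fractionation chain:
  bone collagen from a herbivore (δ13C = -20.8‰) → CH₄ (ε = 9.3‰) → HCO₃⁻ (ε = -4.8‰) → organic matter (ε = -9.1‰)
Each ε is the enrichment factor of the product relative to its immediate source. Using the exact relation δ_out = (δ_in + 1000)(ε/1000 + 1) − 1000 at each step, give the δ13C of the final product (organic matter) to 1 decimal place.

-25.4‰

step 1: δ = (-20.80 + 1000)·(9.3/1000 + 1) − 1000 = -11.69‰
step 2: δ = (-11.69 + 1000)·(-4.8/1000 + 1) − 1000 = -16.44‰
step 3: δ = (-16.44 + 1000)·(-9.1/1000 + 1) − 1000 = -25.39‰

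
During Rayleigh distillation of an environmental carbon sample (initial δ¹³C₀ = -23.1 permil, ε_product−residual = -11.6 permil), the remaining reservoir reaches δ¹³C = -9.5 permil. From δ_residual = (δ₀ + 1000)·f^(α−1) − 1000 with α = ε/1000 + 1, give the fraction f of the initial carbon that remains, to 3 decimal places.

0.304

α − 1 = ε/1000 = -0.0116
(δ_res + 1000)/(δ₀ + 1000) = (-9.5 + 1000)/(-23.1 + 1000) = 990.5/976.9 = 1.013922
f = 1.013922^(1/-0.0116) = exp(ln(1.013922)/-0.0116) = exp(0.01383/-0.0116)
f = exp(-1.1919) = 0.3037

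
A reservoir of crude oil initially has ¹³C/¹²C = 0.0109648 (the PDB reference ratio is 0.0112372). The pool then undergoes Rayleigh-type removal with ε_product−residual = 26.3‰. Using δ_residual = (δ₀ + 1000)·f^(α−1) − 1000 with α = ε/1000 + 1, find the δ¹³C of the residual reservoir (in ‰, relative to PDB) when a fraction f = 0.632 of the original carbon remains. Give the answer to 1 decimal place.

-35.9‰

δ₀ = (0.0109648/0.0112372 − 1)×1000 = (0.975759 − 1)×1000 = -24.241‰
α − 1 = ε/1000 = 0.0263
f^(α−1) = 0.632^(0.0263) = 0.988004
δ_res = (-24.241 + 1000) × 0.988004 − 1000 = 964.054 − 1000 = -35.95‰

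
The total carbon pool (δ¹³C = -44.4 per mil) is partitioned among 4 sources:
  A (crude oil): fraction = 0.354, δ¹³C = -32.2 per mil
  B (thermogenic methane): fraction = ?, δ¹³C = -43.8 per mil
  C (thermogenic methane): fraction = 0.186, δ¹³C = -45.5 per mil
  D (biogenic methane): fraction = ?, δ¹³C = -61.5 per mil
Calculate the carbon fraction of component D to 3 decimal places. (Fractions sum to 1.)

0.248

Let f_D and f_B be the unknown fractions; fractions sum to 1 so f_D + f_B = 0.460.
Mass balance: Σ fᵢ·δᵢ = δ_bulk ⇒ f_D·(-61.5) + f_B·(-43.8) = -44.4 − (-19.862) = -24.538
Substitute f_B = 0.460 − f_D:
f_D·(-61.5 − -43.8) = -24.538 − 0.460×(-43.8) = -4.390
f_D = -4.390 / -17.7 = 0.2480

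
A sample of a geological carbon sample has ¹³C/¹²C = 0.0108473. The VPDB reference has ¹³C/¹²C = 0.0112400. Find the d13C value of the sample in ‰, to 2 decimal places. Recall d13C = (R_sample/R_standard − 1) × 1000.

-34.94‰

d13C = (R_sample / R_standard − 1) × 1000
R_sample / R_standard = 0.0108473 / 0.0112400 = 0.965062
d13C = (0.965062 − 1) × 1000 = -34.938‰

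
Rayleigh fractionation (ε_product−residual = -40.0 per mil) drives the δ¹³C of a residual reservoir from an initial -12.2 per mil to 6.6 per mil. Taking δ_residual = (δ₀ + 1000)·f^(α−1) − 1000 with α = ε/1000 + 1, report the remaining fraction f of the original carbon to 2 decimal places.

0.62

α − 1 = ε/1000 = -0.0400
(δ_res + 1000)/(δ₀ + 1000) = (6.6 + 1000)/(-12.2 + 1000) = 1006.6/987.8 = 1.019032
f = 1.019032^(1/-0.0400) = exp(ln(1.019032)/-0.0400) = exp(0.01885/-0.0400)
f = exp(-0.4713) = 0.6242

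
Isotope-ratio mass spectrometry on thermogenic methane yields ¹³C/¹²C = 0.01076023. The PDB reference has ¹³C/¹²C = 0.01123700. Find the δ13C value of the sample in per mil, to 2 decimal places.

-42.43 per mil

δ13C = (R_sample / R_standard − 1) × 1000
R_sample / R_standard = 0.01076023 / 0.01123700 = 0.957571
δ13C = (0.957571 − 1) × 1000 = -42.429 per mil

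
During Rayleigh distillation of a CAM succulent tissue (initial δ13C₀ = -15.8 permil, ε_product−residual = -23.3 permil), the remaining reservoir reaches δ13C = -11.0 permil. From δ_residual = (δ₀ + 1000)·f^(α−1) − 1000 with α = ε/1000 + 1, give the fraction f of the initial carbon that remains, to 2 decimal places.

0.81

α − 1 = ε/1000 = -0.0233
(δ_res + 1000)/(δ₀ + 1000) = (-11.0 + 1000)/(-15.8 + 1000) = 989.0/984.2 = 1.004877
f = 1.004877^(1/-0.0233) = exp(ln(1.004877)/-0.0233) = exp(0.00487/-0.0233)
f = exp(-0.2088) = 0.8116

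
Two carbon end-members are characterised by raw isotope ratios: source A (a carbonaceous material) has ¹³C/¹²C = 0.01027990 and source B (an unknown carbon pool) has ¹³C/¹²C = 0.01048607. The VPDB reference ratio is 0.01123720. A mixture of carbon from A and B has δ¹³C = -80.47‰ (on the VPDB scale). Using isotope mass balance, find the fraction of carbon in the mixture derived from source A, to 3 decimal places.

δ_A = (0.01027990/0.01123720 − 1)×1000 = (0.914810 − 1)×1000 = -85.190‰
δ_B = (0.01048607/0.01123720 − 1)×1000 = (0.933157 − 1)×1000 = -66.843‰
f_A = (δ_mix − δ_B)/(δ_A − δ_B) = (-80.47 − (-66.843))/(-85.190 − (-66.843))
f_A = -13.627 / -18.347 = 0.7427

0.743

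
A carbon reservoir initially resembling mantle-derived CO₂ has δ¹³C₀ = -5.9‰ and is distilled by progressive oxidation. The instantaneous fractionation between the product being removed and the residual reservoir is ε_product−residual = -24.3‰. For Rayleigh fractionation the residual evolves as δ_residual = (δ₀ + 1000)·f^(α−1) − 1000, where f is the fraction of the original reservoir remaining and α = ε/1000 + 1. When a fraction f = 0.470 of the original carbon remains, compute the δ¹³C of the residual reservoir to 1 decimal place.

Rayleigh residual: δ_res = (δ₀ + 1000)·f^(α−1) − 1000
α = ε/1000 + 1 = 0.97570, so α − 1 = -0.02430
f^(α−1) = 0.470^(-0.02430) = 1.018516
δ_res = (-5.9 + 1000) × 1.018516 − 1000 = 1012.507 − 1000 = 12.51‰

12.5‰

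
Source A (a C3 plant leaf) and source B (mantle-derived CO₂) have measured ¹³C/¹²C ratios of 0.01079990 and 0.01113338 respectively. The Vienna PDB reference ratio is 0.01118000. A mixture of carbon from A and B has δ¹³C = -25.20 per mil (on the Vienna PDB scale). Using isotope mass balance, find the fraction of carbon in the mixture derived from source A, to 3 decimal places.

δ_A = (0.01079990/0.01118000 − 1)×1000 = (0.966002 − 1)×1000 = -33.998 per mil
δ_B = (0.01113338/0.01118000 − 1)×1000 = (0.995830 − 1)×1000 = -4.170 per mil
f_A = (δ_mix − δ_B)/(δ_A − δ_B) = (-25.20 − (-4.170))/(-33.998 − (-4.170))
f_A = -21.030 / -29.828 = 0.7050

0.705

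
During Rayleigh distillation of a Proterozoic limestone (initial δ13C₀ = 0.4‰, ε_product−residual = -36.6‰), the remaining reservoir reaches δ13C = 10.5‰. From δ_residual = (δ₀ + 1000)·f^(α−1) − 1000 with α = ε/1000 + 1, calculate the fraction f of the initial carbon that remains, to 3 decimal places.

α − 1 = ε/1000 = -0.0366
(δ_res + 1000)/(δ₀ + 1000) = (10.5 + 1000)/(0.4 + 1000) = 1010.5/1000.4 = 1.010096
f = 1.010096^(1/-0.0366) = exp(ln(1.010096)/-0.0366) = exp(0.01005/-0.0366)
f = exp(-0.2745) = 0.7600

0.760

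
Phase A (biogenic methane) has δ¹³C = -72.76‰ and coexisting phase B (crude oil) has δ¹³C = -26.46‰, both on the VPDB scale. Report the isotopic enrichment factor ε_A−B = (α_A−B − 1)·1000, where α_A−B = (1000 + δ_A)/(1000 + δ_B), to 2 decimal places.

-47.56‰

α_A−B = (1000 + -72.76) / (1000 + -26.46) = 927.24 / 973.54 = 0.952442
ε_A−B = (0.952442 − 1) × 1000 = -47.558‰
(The approximation ε ≈ δ_A − δ_B would give -46.30‰.)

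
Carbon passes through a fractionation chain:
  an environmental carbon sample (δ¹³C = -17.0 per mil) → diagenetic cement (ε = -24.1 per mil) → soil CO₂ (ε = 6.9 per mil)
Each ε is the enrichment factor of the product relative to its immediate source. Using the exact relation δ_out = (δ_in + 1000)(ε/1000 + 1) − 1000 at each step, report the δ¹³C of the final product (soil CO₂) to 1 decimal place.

step 1: δ = (-17.00 + 1000)·(-24.1/1000 + 1) − 1000 = -40.69 per mil
step 2: δ = (-40.69 + 1000)·(6.9/1000 + 1) − 1000 = -34.07 per mil

-34.1 per mil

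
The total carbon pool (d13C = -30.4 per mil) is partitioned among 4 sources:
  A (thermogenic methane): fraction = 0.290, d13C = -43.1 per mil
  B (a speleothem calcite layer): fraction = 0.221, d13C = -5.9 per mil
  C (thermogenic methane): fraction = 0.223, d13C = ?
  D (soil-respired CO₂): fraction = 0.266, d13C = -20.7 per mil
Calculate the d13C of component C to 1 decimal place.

Isotope mass balance: δ_bulk = Σ fᵢ·δᵢ.
-30.4 = 0.290×(-43.1) + 0.221×(-5.9) + 0.223×δ_C + 0.266×(-20.7)
0.223·δ_C = -30.4 − (-19.309) = -11.091
δ_C = -11.091 / 0.223 = -49.73 per mil

-49.7 per mil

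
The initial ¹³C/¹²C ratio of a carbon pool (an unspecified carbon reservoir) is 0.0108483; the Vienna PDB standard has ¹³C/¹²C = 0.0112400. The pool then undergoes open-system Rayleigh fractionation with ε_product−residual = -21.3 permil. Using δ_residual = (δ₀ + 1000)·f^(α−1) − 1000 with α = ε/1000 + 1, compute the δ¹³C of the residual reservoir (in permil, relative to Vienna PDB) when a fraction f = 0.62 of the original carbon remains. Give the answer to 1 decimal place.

-25.0 permil

δ₀ = (0.0108483/0.0112400 − 1)×1000 = (0.965151 − 1)×1000 = -34.849 permil
α − 1 = ε/1000 = -0.0213
f^(α−1) = 0.62^(-0.0213) = 1.010234
δ_res = (-34.849 + 1000) × 1.010234 − 1000 = 975.029 − 1000 = -24.97 permil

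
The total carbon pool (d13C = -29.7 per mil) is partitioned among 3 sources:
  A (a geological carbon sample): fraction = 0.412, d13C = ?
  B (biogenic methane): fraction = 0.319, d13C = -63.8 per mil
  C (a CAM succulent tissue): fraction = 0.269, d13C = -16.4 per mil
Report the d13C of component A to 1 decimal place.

Isotope mass balance: δ_bulk = Σ fᵢ·δᵢ.
-29.7 = 0.412×δ_A + 0.319×(-63.8) + 0.269×(-16.4)
0.412·δ_A = -29.7 − (-24.764) = -4.936
δ_A = -4.936 / 0.412 = -11.98 per mil

-12.0 per mil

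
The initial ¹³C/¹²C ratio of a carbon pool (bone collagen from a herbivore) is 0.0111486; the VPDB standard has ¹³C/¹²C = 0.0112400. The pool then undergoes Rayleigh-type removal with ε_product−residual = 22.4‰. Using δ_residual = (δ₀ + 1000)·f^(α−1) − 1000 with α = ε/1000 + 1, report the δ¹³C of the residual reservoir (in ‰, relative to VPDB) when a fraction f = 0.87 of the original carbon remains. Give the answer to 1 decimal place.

δ₀ = (0.0111486/0.0112400 − 1)×1000 = (0.991868 − 1)×1000 = -8.132‰
α − 1 = ε/1000 = 0.0224
f^(α−1) = 0.87^(0.0224) = 0.996885
δ_res = (-8.132 + 1000) × 0.996885 − 1000 = 988.779 − 1000 = -11.22‰

-11.2‰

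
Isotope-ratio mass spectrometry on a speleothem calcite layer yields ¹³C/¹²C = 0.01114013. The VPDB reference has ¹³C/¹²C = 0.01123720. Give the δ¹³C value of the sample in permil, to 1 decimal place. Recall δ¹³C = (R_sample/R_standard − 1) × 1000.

-8.6 permil

δ¹³C = (R_sample / R_standard − 1) × 1000
R_sample / R_standard = 0.01114013 / 0.01123720 = 0.991362
δ¹³C = (0.991362 − 1) × 1000 = -8.64 permil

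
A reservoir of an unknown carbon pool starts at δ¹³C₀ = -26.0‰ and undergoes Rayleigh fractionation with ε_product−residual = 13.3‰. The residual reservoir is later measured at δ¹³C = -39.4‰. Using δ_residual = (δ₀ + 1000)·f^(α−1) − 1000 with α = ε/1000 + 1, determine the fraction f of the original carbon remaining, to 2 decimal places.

α − 1 = ε/1000 = 0.0133
(δ_res + 1000)/(δ₀ + 1000) = (-39.4 + 1000)/(-26.0 + 1000) = 960.6/974.0 = 0.986242
f = 0.986242^(1/0.0133) = exp(ln(0.986242)/0.0133) = exp(-0.01385/0.0133)
f = exp(-1.0416) = 0.3529

0.35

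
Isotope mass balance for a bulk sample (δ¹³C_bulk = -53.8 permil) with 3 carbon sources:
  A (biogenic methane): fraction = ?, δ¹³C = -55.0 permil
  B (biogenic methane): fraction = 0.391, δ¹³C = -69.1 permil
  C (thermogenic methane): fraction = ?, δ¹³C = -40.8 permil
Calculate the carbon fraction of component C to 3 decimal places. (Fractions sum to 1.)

Let f_C and f_A be the unknown fractions; fractions sum to 1 so f_C + f_A = 0.609.
Mass balance: Σ fᵢ·δᵢ = δ_bulk ⇒ f_C·(-40.8) + f_A·(-55.0) = -53.8 − (-27.018) = -26.782
Substitute f_A = 0.609 − f_C:
f_C·(-40.8 − -55.0) = -26.782 − 0.609×(-55.0) = 6.713
f_C = 6.713 / 14.2 = 0.4728

0.473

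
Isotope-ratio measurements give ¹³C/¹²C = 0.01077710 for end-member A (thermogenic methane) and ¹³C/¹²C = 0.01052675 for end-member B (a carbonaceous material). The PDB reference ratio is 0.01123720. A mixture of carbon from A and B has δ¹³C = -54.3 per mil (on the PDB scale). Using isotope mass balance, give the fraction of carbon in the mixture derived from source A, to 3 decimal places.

0.401

δ_A = (0.01077710/0.01123720 − 1)×1000 = (0.959056 − 1)×1000 = -40.944 per mil
δ_B = (0.01052675/0.01123720 − 1)×1000 = (0.936777 − 1)×1000 = -63.223 per mil
f_A = (δ_mix − δ_B)/(δ_A − δ_B) = (-54.3 − (-63.223))/(-40.944 − (-63.223))
f_A = 8.923 / 22.279 = 0.4005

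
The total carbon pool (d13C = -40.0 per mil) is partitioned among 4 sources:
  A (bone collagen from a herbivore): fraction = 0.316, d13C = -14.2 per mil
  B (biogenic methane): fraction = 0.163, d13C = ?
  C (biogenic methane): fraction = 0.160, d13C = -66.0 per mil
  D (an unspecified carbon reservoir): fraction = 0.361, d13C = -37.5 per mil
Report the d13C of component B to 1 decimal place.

-70.0 per mil

Isotope mass balance: δ_bulk = Σ fᵢ·δᵢ.
-40.0 = 0.316×(-14.2) + 0.163×δ_B + 0.160×(-66.0) + 0.361×(-37.5)
0.163·δ_B = -40.0 − (-28.585) = -11.415
δ_B = -11.415 / 0.163 = -70.03 per mil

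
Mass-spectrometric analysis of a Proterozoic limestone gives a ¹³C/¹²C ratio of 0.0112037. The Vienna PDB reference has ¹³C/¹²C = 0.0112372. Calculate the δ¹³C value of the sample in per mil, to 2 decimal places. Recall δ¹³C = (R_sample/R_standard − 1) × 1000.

δ¹³C = (R_sample / R_standard − 1) × 1000
R_sample / R_standard = 0.0112037 / 0.0112372 = 0.997019
δ¹³C = (0.997019 − 1) × 1000 = -2.981 per mil

-2.98 per mil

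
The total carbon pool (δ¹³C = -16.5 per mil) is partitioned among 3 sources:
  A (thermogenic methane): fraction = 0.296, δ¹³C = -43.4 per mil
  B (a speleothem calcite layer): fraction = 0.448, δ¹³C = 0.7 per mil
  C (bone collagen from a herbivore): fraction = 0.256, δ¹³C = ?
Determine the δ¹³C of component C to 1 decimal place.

-15.5 per mil

Isotope mass balance: δ_bulk = Σ fᵢ·δᵢ.
-16.5 = 0.296×(-43.4) + 0.448×(0.7) + 0.256×δ_C
0.256·δ_C = -16.5 − (-12.533) = -3.967
δ_C = -3.967 / 0.256 = -15.50 per mil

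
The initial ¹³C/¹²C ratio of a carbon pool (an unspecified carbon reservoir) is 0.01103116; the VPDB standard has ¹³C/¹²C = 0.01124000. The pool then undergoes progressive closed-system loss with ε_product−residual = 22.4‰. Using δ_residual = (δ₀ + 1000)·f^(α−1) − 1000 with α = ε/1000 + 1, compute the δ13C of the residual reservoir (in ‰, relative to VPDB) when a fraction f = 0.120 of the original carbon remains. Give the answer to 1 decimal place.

δ₀ = (0.01103116/0.01124000 − 1)×1000 = (0.981420 − 1)×1000 = -18.580‰
α − 1 = ε/1000 = 0.0224
f^(α−1) = 0.120^(0.0224) = 0.953616
δ_res = (-18.580 + 1000) × 0.953616 − 1000 = 935.898 − 1000 = -64.10‰

-64.1‰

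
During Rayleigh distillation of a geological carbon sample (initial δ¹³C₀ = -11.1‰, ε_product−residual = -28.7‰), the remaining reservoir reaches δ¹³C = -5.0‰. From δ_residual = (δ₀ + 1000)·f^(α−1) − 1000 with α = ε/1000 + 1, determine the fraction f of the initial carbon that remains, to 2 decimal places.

α − 1 = ε/1000 = -0.0287
(δ_res + 1000)/(δ₀ + 1000) = (-5.0 + 1000)/(-11.1 + 1000) = 995.0/988.9 = 1.006168
f = 1.006168^(1/-0.0287) = exp(ln(1.006168)/-0.0287) = exp(0.00615/-0.0287)
f = exp(-0.2143) = 0.8071

0.81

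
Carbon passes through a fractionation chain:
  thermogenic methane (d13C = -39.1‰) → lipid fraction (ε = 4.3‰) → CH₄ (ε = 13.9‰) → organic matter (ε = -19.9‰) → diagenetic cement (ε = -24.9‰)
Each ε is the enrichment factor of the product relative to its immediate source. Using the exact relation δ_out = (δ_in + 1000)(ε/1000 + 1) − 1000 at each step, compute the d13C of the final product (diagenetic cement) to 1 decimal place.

-64.9‰

step 1: δ = (-39.10 + 1000)·(4.3/1000 + 1) − 1000 = -34.97‰
step 2: δ = (-34.97 + 1000)·(13.9/1000 + 1) − 1000 = -21.55‰
step 3: δ = (-21.55 + 1000)·(-19.9/1000 + 1) − 1000 = -41.03‰
step 4: δ = (-41.03 + 1000)·(-24.9/1000 + 1) − 1000 = -64.90‰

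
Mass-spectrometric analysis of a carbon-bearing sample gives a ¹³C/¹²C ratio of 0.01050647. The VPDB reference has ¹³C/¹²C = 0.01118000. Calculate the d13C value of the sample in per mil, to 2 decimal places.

d13C = (R_sample / R_standard − 1) × 1000
R_sample / R_standard = 0.01050647 / 0.01118000 = 0.939756
d13C = (0.939756 − 1) × 1000 = -60.244 per mil

-60.24 per mil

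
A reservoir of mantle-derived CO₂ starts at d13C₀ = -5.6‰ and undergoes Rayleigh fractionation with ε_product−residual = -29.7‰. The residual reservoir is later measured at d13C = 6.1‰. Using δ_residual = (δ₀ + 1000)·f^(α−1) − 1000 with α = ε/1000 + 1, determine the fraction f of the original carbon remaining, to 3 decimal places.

α − 1 = ε/1000 = -0.0297
(δ_res + 1000)/(δ₀ + 1000) = (6.1 + 1000)/(-5.6 + 1000) = 1006.1/994.4 = 1.011766
f = 1.011766^(1/-0.0297) = exp(ln(1.011766)/-0.0297) = exp(0.01170/-0.0297)
f = exp(-0.3938) = 0.6745

0.674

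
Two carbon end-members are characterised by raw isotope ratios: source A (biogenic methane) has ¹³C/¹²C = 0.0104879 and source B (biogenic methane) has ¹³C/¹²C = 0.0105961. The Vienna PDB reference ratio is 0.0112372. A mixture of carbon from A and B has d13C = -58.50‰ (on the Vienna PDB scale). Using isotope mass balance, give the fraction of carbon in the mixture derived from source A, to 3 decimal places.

δ_A = (0.0104879/0.0112372 − 1)×1000 = (0.933320 − 1)×1000 = -66.680‰
δ_B = (0.0105961/0.0112372 − 1)×1000 = (0.942948 − 1)×1000 = -57.052‰
f_A = (δ_mix − δ_B)/(δ_A − δ_B) = (-58.50 − (-57.052))/(-66.680 − (-57.052))
f_A = -1.448 / -9.629 = 0.1504

0.150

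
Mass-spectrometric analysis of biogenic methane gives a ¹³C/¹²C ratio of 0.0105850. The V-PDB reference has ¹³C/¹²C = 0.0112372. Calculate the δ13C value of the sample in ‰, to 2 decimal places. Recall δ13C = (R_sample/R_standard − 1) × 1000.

δ13C = (R_sample / R_standard − 1) × 1000
R_sample / R_standard = 0.0105850 / 0.0112372 = 0.941961
δ13C = (0.941961 − 1) × 1000 = -58.039‰

-58.04‰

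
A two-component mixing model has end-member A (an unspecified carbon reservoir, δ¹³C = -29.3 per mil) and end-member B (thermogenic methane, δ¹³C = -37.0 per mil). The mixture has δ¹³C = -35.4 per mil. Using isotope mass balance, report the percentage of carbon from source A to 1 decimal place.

δ_mix = f_A·δ_A + (1 − f_A)·δ_B  ⇒  f_A = (δ_mix − δ_B)/(δ_A − δ_B)
f_A = (-35.4 − (-37.0)) / (-29.3 − (-37.0))
f_A = 1.6 / 7.7 = 0.2078

20.8%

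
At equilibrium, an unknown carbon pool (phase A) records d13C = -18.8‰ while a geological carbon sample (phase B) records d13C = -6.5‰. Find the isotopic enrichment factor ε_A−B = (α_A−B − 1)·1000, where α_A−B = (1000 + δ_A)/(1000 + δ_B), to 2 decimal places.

α_A−B = (1000 + -18.8) / (1000 + -6.5) = 981.2 / 993.5 = 0.987620
ε_A−B = (0.987620 − 1) × 1000 = -12.380‰
(The approximation ε ≈ δ_A − δ_B would give -12.3‰.)

-12.38‰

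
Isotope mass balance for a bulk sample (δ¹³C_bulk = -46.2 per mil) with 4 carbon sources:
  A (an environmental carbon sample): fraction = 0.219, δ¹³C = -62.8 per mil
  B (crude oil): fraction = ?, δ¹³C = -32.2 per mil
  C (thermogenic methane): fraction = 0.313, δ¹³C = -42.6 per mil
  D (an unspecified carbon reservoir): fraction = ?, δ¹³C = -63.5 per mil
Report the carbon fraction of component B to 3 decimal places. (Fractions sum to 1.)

0.339

Let f_B and f_D be the unknown fractions; fractions sum to 1 so f_B + f_D = 0.468.
Mass balance: Σ fᵢ·δᵢ = δ_bulk ⇒ f_B·(-32.2) + f_D·(-63.5) = -46.2 − (-27.087) = -19.113
Substitute f_D = 0.468 − f_B:
f_B·(-32.2 − -63.5) = -19.113 − 0.468×(-63.5) = 10.605
f_B = 10.605 / 31.3 = 0.3388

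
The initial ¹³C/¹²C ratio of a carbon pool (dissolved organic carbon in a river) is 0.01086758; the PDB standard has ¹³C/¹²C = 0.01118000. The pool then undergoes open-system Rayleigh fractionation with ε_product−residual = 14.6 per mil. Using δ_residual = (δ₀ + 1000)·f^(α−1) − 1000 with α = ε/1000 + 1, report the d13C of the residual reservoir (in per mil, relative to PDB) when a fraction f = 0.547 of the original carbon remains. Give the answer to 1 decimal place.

δ₀ = (0.01086758/0.01118000 − 1)×1000 = (0.972055 − 1)×1000 = -27.945 per mil
α − 1 = ε/1000 = 0.0146
f^(α−1) = 0.547^(0.0146) = 0.991230
δ_res = (-27.945 + 1000) × 0.991230 − 1000 = 963.531 − 1000 = -36.47 per mil

-36.5 per mil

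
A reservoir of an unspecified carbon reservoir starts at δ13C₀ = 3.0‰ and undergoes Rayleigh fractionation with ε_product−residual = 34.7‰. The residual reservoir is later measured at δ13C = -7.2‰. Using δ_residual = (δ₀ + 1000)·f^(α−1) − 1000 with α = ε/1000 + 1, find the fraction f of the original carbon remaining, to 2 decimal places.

0.74

α − 1 = ε/1000 = 0.0347
(δ_res + 1000)/(δ₀ + 1000) = (-7.2 + 1000)/(3.0 + 1000) = 992.8/1003.0 = 0.989831
f = 0.989831^(1/0.0347) = exp(ln(0.989831)/0.0347) = exp(-0.01022/0.0347)
f = exp(-0.2946) = 0.7449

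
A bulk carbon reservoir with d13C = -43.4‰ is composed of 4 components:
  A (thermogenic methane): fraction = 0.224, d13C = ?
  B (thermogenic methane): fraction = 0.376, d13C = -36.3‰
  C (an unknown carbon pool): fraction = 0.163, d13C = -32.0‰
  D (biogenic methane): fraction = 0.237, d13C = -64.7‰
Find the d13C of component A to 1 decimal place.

-41.1‰

Isotope mass balance: δ_bulk = Σ fᵢ·δᵢ.
-43.4 = 0.224×δ_A + 0.376×(-36.3) + 0.163×(-32.0) + 0.237×(-64.7)
0.224·δ_A = -43.4 − (-34.199) = -9.201
δ_A = -9.201 / 0.224 = -41.08‰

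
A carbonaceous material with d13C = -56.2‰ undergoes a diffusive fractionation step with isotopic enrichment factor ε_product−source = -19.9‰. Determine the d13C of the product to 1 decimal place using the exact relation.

-75.0‰

To first order, δ_product ≈ δ_source + ε = -76.1‰.
Exactly, δ_product = (δ_source + 1000)·(ε/1000 + 1) − 1000.
δ_product = (-56.2 + 1000) × (-19.9/1000 + 1) − 1000
δ_product = -74.98‰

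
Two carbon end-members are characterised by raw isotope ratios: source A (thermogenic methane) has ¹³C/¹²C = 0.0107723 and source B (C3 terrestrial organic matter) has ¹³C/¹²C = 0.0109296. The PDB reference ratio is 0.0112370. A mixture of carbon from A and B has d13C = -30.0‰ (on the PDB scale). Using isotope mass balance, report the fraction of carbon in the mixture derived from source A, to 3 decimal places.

0.189

δ_A = (0.0107723/0.0112370 − 1)×1000 = (0.958646 − 1)×1000 = -41.354‰
δ_B = (0.0109296/0.0112370 − 1)×1000 = (0.972644 − 1)×1000 = -27.356‰
f_A = (δ_mix − δ_B)/(δ_A − δ_B) = (-30.0 − (-27.356))/(-41.354 − (-27.356))
f_A = -2.644 / -13.998 = 0.1889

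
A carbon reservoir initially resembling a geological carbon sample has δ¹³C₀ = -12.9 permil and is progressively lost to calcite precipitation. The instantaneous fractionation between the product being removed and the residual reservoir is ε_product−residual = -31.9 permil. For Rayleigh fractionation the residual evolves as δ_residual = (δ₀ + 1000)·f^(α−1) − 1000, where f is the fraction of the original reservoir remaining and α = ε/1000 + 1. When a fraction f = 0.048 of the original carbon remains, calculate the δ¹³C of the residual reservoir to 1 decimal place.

87.5 permil

Rayleigh residual: δ_res = (δ₀ + 1000)·f^(α−1) − 1000
α = ε/1000 + 1 = 0.96810, so α − 1 = -0.03190
f^(α−1) = 0.048^(-0.03190) = 1.101713
δ_res = (-12.9 + 1000) × 1.101713 − 1000 = 1087.501 − 1000 = 87.50 permil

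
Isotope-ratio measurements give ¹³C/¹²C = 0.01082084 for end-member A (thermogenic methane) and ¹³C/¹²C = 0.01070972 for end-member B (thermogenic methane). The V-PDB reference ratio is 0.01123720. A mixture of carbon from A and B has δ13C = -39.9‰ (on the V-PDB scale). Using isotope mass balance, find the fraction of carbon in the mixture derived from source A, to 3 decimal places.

δ_A = (0.01082084/0.01123720 − 1)×1000 = (0.962948 − 1)×1000 = -37.052‰
δ_B = (0.01070972/0.01123720 − 1)×1000 = (0.953059 − 1)×1000 = -46.941‰
f_A = (δ_mix − δ_B)/(δ_A − δ_B) = (-39.9 − (-46.941))/(-37.052 − (-46.941))
f_A = 7.041 / 9.889 = 0.7120

0.712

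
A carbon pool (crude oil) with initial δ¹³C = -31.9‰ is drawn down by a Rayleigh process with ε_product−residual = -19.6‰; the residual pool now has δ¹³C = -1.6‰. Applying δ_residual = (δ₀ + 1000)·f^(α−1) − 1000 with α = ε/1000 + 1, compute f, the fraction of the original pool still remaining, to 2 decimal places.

0.21

α − 1 = ε/1000 = -0.0196
(δ_res + 1000)/(δ₀ + 1000) = (-1.6 + 1000)/(-31.9 + 1000) = 998.4/968.1 = 1.031298
f = 1.031298^(1/-0.0196) = exp(ln(1.031298)/-0.0196) = exp(0.03082/-0.0196)
f = exp(-1.5724) = 0.2076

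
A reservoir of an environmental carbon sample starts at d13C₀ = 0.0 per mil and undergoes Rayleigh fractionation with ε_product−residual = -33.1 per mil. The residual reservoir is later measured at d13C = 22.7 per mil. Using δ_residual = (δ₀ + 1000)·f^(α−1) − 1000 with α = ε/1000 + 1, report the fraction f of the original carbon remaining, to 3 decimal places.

α − 1 = ε/1000 = -0.0331
(δ_res + 1000)/(δ₀ + 1000) = (22.7 + 1000)/(-0.0 + 1000) = 1022.7/1000.0 = 1.022700
f = 1.022700^(1/-0.0331) = exp(ln(1.022700)/-0.0331) = exp(0.02245/-0.0331)
f = exp(-0.6781) = 0.5076

0.508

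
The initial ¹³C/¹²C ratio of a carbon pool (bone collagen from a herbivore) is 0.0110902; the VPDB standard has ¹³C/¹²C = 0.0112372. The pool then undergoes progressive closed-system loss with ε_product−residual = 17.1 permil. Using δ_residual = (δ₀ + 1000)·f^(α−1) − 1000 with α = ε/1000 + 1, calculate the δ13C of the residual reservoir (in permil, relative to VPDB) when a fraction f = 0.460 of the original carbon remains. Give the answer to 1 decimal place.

-26.1 permil

δ₀ = (0.0110902/0.0112372 − 1)×1000 = (0.986918 − 1)×1000 = -13.082 permil
α − 1 = ε/1000 = 0.0171
f^(α−1) = 0.460^(0.0171) = 0.986809
δ_res = (-13.082 + 1000) × 0.986809 − 1000 = 973.900 − 1000 = -26.10 permil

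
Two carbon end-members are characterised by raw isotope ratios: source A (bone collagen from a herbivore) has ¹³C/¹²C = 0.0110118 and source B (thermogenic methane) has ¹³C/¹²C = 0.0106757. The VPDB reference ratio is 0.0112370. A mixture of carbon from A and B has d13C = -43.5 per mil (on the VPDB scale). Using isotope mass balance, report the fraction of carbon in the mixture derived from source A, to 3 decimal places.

0.216

δ_A = (0.0110118/0.0112370 − 1)×1000 = (0.979959 − 1)×1000 = -20.041 per mil
δ_B = (0.0106757/0.0112370 − 1)×1000 = (0.950049 − 1)×1000 = -49.951 per mil
f_A = (δ_mix − δ_B)/(δ_A − δ_B) = (-43.5 − (-49.951))/(-20.041 − (-49.951))
f_A = 6.451 / 29.910 = 0.2157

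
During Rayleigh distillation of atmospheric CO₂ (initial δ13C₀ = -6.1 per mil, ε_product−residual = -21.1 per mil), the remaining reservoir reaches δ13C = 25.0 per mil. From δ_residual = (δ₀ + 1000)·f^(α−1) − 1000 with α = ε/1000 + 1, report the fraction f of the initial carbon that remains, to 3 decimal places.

0.232

α − 1 = ε/1000 = -0.0211
(δ_res + 1000)/(δ₀ + 1000) = (25.0 + 1000)/(-6.1 + 1000) = 1025.0/993.9 = 1.031291
f = 1.031291^(1/-0.0211) = exp(ln(1.031291)/-0.0211) = exp(0.03081/-0.0211)
f = exp(-1.4603) = 0.2322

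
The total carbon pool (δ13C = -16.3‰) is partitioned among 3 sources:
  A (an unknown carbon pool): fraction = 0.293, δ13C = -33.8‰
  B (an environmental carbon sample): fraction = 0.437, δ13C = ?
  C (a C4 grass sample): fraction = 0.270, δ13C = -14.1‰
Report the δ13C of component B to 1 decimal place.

Isotope mass balance: δ_bulk = Σ fᵢ·δᵢ.
-16.3 = 0.293×(-33.8) + 0.437×δ_B + 0.270×(-14.1)
0.437·δ_B = -16.3 − (-13.710) = -2.590
δ_B = -2.590 / 0.437 = -5.93‰

-5.9‰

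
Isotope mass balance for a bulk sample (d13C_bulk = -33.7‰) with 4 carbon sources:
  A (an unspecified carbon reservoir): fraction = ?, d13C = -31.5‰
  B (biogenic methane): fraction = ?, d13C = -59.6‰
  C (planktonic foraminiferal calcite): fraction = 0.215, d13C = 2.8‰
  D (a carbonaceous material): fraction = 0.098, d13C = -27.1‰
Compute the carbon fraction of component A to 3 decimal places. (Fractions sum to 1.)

0.331

Let f_A and f_B be the unknown fractions; fractions sum to 1 so f_A + f_B = 0.687.
Mass balance: Σ fᵢ·δᵢ = δ_bulk ⇒ f_A·(-31.5) + f_B·(-59.6) = -33.7 − (-2.054) = -31.646
Substitute f_B = 0.687 − f_A:
f_A·(-31.5 − -59.6) = -31.646 − 0.687×(-59.6) = 9.299
f_A = 9.299 / 28.1 = 0.3309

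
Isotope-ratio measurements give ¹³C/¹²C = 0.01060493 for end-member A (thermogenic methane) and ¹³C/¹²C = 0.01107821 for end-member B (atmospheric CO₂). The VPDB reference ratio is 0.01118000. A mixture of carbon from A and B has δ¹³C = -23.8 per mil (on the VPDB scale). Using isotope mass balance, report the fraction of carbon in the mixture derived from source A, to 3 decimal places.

0.347

δ_A = (0.01060493/0.01118000 − 1)×1000 = (0.948563 − 1)×1000 = -51.437 per mil
δ_B = (0.01107821/0.01118000 − 1)×1000 = (0.990895 − 1)×1000 = -9.105 per mil
f_A = (δ_mix − δ_B)/(δ_A − δ_B) = (-23.8 − (-9.105))/(-51.437 − (-9.105))
f_A = -14.695 / -42.333 = 0.3471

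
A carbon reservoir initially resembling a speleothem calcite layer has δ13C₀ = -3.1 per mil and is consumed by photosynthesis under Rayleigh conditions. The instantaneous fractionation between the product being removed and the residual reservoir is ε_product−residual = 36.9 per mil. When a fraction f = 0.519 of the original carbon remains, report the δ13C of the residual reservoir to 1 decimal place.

-26.9 per mil

Rayleigh residual: δ_res = (δ₀ + 1000)·f^(α−1) − 1000
α = ε/1000 + 1 = 1.03690, so α − 1 = 0.03690
f^(α−1) = 0.519^(0.03690) = 0.976090
δ_res = (-3.1 + 1000) × 0.976090 − 1000 = 973.064 − 1000 = -26.94 per mil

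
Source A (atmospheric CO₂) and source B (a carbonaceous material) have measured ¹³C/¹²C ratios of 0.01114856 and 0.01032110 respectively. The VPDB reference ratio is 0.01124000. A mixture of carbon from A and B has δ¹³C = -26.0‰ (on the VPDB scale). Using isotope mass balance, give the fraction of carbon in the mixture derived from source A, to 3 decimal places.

δ_A = (0.01114856/0.01124000 − 1)×1000 = (0.991865 − 1)×1000 = -8.135‰
δ_B = (0.01032110/0.01124000 − 1)×1000 = (0.918247 − 1)×1000 = -81.753‰
f_A = (δ_mix − δ_B)/(δ_A − δ_B) = (-26.0 − (-81.753))/(-8.135 − (-81.753))
f_A = 55.753 / 73.617 = 0.7573

0.757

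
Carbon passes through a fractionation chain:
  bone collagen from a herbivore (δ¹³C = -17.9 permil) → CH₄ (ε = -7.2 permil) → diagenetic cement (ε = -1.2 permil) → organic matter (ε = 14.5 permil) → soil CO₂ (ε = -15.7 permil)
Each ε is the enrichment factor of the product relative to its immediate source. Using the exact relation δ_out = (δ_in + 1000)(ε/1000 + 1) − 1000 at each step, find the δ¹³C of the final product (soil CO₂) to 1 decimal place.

-27.5 permil

step 1: δ = (-17.90 + 1000)·(-7.2/1000 + 1) − 1000 = -24.97 permil
step 2: δ = (-24.97 + 1000)·(-1.2/1000 + 1) − 1000 = -26.14 permil
step 3: δ = (-26.14 + 1000)·(14.5/1000 + 1) − 1000 = -12.02 permil
step 4: δ = (-12.02 + 1000)·(-15.7/1000 + 1) − 1000 = -27.53 permil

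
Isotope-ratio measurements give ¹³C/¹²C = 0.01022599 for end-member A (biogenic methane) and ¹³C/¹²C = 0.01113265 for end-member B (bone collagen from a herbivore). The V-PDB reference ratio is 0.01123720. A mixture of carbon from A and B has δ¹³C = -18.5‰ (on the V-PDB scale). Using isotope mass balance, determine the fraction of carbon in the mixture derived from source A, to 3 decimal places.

0.114

δ_A = (0.01022599/0.01123720 − 1)×1000 = (0.910012 − 1)×1000 = -89.988‰
δ_B = (0.01113265/0.01123720 − 1)×1000 = (0.990696 − 1)×1000 = -9.304‰
f_A = (δ_mix − δ_B)/(δ_A − δ_B) = (-18.5 − (-9.304))/(-89.988 − (-9.304))
f_A = -9.196 / -80.684 = 0.1140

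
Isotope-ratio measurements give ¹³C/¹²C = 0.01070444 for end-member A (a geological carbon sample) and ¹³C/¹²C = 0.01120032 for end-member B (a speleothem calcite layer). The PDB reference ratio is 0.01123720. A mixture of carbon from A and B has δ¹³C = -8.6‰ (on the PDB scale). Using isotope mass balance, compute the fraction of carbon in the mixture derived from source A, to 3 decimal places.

0.121

δ_A = (0.01070444/0.01123720 − 1)×1000 = (0.952590 − 1)×1000 = -47.410‰
δ_B = (0.01120032/0.01123720 − 1)×1000 = (0.996718 − 1)×1000 = -3.282‰
f_A = (δ_mix − δ_B)/(δ_A − δ_B) = (-8.6 − (-3.282))/(-47.410 − (-3.282))
f_A = -5.318 / -44.128 = 0.1205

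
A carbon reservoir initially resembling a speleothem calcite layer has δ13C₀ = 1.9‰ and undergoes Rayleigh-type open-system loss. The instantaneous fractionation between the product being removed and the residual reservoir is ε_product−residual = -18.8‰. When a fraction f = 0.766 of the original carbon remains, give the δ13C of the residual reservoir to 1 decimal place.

Rayleigh residual: δ_res = (δ₀ + 1000)·f^(α−1) − 1000
α = ε/1000 + 1 = 0.98120, so α − 1 = -0.01880
f^(α−1) = 0.766^(-0.01880) = 1.005024
δ_res = (1.9 + 1000) × 1.005024 − 1000 = 1006.934 − 1000 = 6.93‰

6.9‰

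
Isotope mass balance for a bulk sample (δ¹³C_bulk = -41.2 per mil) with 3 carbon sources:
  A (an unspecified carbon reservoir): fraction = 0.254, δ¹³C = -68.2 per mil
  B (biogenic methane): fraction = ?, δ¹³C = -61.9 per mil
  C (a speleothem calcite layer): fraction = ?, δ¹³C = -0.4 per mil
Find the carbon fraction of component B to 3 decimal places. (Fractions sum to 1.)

Let f_B and f_C be the unknown fractions; fractions sum to 1 so f_B + f_C = 0.746.
Mass balance: Σ fᵢ·δᵢ = δ_bulk ⇒ f_B·(-61.9) + f_C·(-0.4) = -41.2 − (-17.323) = -23.877
Substitute f_C = 0.746 − f_B:
f_B·(-61.9 − -0.4) = -23.877 − 0.746×(-0.4) = -23.579
f_B = -23.579 / -61.5 = 0.3834

0.383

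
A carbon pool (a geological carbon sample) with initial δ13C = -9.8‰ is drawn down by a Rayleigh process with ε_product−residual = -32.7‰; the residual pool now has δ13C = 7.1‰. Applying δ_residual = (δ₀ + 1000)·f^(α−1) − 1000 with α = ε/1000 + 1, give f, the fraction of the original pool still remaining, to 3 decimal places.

α − 1 = ε/1000 = -0.0327
(δ_res + 1000)/(δ₀ + 1000) = (7.1 + 1000)/(-9.8 + 1000) = 1007.1/990.2 = 1.017067
f = 1.017067^(1/-0.0327) = exp(ln(1.017067)/-0.0327) = exp(0.01692/-0.0327)
f = exp(-0.5175) = 0.5960

0.596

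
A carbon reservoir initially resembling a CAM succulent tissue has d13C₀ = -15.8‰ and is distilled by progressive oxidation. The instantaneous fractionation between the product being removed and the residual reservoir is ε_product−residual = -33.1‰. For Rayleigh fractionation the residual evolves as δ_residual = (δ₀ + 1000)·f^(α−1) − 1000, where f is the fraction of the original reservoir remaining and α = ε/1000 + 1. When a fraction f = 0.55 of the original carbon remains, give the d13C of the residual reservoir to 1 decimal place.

3.9‰

Rayleigh residual: δ_res = (δ₀ + 1000)·f^(α−1) − 1000
α = ε/1000 + 1 = 0.96690, so α − 1 = -0.03310
f^(α−1) = 0.55^(-0.03310) = 1.019985
δ_res = (-15.8 + 1000) × 1.019985 − 1000 = 1003.870 − 1000 = 3.87‰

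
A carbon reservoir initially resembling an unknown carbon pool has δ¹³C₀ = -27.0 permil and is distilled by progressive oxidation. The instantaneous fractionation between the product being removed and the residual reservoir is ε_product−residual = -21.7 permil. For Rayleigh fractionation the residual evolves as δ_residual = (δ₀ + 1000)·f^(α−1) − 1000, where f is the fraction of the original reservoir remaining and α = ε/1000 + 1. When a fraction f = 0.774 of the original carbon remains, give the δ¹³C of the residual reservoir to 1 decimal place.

-21.6 permil

Rayleigh residual: δ_res = (δ₀ + 1000)·f^(α−1) − 1000
α = ε/1000 + 1 = 0.97830, so α − 1 = -0.02170
f^(α−1) = 0.774^(-0.02170) = 1.005575
δ_res = (-27.0 + 1000) × 1.005575 − 1000 = 978.424 − 1000 = -21.58 permil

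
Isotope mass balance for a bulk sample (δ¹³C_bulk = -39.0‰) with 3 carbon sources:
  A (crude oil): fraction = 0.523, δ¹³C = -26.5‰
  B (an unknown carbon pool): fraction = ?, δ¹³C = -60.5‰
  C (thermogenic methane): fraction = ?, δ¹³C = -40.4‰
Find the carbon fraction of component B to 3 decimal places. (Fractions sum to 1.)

Let f_B and f_C be the unknown fractions; fractions sum to 1 so f_B + f_C = 0.477.
Mass balance: Σ fᵢ·δᵢ = δ_bulk ⇒ f_B·(-60.5) + f_C·(-40.4) = -39.0 − (-13.860) = -25.140
Substitute f_C = 0.477 − f_B:
f_B·(-60.5 − -40.4) = -25.140 − 0.477×(-40.4) = -5.870
f_B = -5.870 / -20.1 = 0.2920

0.292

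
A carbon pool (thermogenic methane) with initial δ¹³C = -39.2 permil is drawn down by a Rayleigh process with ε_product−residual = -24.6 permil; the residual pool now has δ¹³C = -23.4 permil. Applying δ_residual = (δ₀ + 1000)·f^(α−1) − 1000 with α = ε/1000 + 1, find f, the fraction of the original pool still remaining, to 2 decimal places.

0.52

α − 1 = ε/1000 = -0.0246
(δ_res + 1000)/(δ₀ + 1000) = (-23.4 + 1000)/(-39.2 + 1000) = 976.6/960.8 = 1.016445
f = 1.016445^(1/-0.0246) = exp(ln(1.016445)/-0.0246) = exp(0.01631/-0.0246)
f = exp(-0.6630) = 0.5153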